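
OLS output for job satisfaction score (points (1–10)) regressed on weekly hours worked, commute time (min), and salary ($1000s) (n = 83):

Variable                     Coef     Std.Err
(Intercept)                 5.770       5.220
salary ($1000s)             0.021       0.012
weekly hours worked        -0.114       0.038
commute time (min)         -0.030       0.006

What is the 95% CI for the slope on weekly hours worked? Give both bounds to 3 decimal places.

(-0.190, -0.038)

Read off: b = -0.114, SE = 0.038 for weekly hours worked.
df = n − k − 1 = 83 − 3 − 1 = 79.
t* = t_{0.025, 79} = 1.99045.
Margin = t* × SE = 1.99045 × 0.038 = 0.07564.
CI: -0.114 ± 0.07564 → (-0.190, -0.038).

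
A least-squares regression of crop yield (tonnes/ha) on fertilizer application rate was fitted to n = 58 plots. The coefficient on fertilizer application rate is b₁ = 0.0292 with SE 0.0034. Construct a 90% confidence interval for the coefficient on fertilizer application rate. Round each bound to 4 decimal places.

df = n − 2 = 58 − 2 = 56.
t* = t_{0.05, 56} = 1.672522.
Margin = t* × SE = 1.672522 × 0.0034 = 0.005687.
CI: 0.0292 ± 0.005687 → (0.0235, 0.0349).
With 90% confidence, each one-unit increase in fertilizer application rate is associated with a change of between 0.0235 and 0.0349 tonnes/ha in crop yield.

(0.0235, 0.0349)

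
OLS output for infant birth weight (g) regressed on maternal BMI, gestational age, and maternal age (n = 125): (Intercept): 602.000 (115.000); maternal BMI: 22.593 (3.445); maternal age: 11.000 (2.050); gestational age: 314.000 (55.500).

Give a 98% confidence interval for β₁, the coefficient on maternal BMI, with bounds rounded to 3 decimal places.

(14.471, 30.715)

Read off: b = 22.593, SE = 3.445 for maternal BMI.
df = n − k − 1 = 125 − 3 − 1 = 121.
t* = t_{0.01, 121} = 2.357561.
Margin = t* × SE = 2.357561 × 3.445 = 8.12180.
CI: 22.593 ± 8.12180 → (14.471, 30.715).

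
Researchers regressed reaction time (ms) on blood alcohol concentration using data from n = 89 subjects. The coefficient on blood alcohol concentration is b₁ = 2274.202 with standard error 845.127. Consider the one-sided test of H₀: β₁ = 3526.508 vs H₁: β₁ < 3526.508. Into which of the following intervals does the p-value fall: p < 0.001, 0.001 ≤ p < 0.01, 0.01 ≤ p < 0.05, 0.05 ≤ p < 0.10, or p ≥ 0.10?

t = (2274.202 − 3526.508) / 845.127 = -1.482.
df = n − 2 = 89 − 2 = 87.
One-sided p = P(T_{87} < t) ≈ 0.0710.
So 0.05 ≤ p < 0.10.

0.05 ≤ p < 0.10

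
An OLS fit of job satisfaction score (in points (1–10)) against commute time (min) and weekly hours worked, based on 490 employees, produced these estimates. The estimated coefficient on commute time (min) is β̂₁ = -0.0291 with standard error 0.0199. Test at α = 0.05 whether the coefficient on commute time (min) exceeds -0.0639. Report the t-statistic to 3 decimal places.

H₀: β₁ = -0.0639 vs H₁: β₁ > -0.0639.
t = (β̂₁ − β₁⁰)/SE = (-0.0291 − (-0.0639)) / 0.0199 = 1.749.
df = n − k − 1 = 490 − 2 − 1 = 487.
One-sided p ≈ 0.0405, which is < 0.05, so reject H₀.
There is evidence that the true slope on commute time (min) exceeds -0.0639 points (1–10) per unit, holding the other predictors fixed.

t = 1.749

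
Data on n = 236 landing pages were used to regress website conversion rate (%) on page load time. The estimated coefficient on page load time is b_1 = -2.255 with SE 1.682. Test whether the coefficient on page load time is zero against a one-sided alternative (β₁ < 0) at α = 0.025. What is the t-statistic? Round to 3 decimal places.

H₀: β₁ = 0 vs H₁: β₁ < 0.
t = (b_1 − β₁⁰)/SE = -2.255 / 1.682 = -1.341.
df = n − 2 = 236 − 2 = 234.
One-sided p ≈ 0.0907, which is ≥ 0.025, so fail to reject H₀.
The data do not give significant evidence that the true slope on page load time is negative.

t = -1.341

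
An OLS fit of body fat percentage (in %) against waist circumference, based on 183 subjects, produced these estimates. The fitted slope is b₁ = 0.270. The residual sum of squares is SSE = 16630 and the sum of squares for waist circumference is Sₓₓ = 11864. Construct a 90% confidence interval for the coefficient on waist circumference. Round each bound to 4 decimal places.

(0.1245, 0.4155)

MSE = SSE/(n − 2) = 16630/181 = 91.8785.
SE(b₁) = √(MSE/Sₓₓ) = √(91.8785/11864) = 0.0880017.
df = n − 2 = 181.
t* = t_{0.05, 181} = 1.653316.
Margin = t* × SE = 1.653316 × 0.0880017 = 0.145495.
CI: 0.270 ± 0.145495 → (0.1245, 0.4155).
With 90% confidence, each one-unit increase in waist circumference is associated with a change of between 0.1245 and 0.4155 % in body fat percentage.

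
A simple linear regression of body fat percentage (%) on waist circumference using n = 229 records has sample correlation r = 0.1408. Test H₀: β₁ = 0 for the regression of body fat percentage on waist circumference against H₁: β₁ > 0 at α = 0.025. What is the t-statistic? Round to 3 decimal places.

t = 2.143

t = r·√(n − 2)/√(1 − r²) = 0.1408·√227/√0.980175 = 2.143.
df = n − 2 = 227.
One-sided p ≈ 0.0166, which is < 0.025, so reject H₀.
There is evidence of a linear association between waist circumference and body fat percentage.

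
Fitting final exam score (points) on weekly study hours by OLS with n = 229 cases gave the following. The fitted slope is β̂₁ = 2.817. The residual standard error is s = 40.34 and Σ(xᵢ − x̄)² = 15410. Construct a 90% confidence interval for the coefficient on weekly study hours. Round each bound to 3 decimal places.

SE(β̂₁) = s/√Sₓₓ = 40.34/√15410 = 0.324963.
df = n − 2 = 227.
t* = t_{0.05, 227} = 1.651594.
Margin = t* × SE = 1.651594 × 0.324963 = 0.53671.
CI: 2.817 ± 0.53671 → (2.280, 3.354).
With 90% confidence, each one-unit increase in weekly study hours is associated with a change of between 2.280 and 3.354 points in final exam score.

(2.280, 3.354)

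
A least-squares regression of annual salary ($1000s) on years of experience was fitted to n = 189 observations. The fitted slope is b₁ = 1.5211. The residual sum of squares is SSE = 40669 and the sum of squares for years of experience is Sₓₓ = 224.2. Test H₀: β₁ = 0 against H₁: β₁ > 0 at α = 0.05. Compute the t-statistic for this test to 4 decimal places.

t = 1.5444

MSE = SSE/(n − 2) = 40669/187 = 217.481.
SE(b₁) = √(MSE/Sₓₓ) = √(217.481/224.2) = 0.984902.
t = 1.5211 / 0.984902 = 1.5444.
df = n − 2 = 187.
One-sided p ≈ 0.0621, which is ≥ 0.05, so fail to reject H₀.
The data do not give significant evidence that the true slope on years of experience is positive.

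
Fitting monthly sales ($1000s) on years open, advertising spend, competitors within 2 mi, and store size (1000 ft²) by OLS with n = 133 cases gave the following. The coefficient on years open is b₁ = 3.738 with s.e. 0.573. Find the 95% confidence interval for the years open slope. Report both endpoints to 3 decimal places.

(2.604, 4.872)

df = n − k − 1 = 133 − 4 − 1 = 128.
t* = t_{0.025, 128} = 1.978671.
Margin = t* × SE = 1.978671 × 0.573 = 1.13378.
CI: 3.738 ± 1.13378 → (2.604, 4.872).
With 95% confidence, each one-unit increase in years open is associated with a change of between 2.604 and 4.872 $1000s in monthly sales, holding the other predictors fixed.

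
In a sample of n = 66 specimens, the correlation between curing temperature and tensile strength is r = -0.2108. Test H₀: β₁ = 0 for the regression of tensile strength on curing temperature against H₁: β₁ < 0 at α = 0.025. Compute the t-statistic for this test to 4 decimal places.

t = r·√(n − 2)/√(1 − r²) = -0.2108·√64/√0.955563 = -1.7252.
df = n − 2 = 64.
One-sided p ≈ 0.0447, which is ≥ 0.025, so fail to reject H₀.
The data do not give significant evidence of a linear association between curing temperature and tensile strength.

t = -1.7252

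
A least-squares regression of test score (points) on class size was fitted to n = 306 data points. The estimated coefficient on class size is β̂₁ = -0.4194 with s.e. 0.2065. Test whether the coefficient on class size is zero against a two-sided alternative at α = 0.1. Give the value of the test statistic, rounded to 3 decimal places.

t = -2.031

H₀: β₁ = 0 vs H₁: β₁ ≠ 0.
t = (β̂₁ − β₁⁰)/SE = -0.4194 / 0.2065 = -2.031.
df = n − 2 = 306 − 2 = 304.
Two-sided p ≈ 0.0431, which is < 0.1, so reject H₀.
There is evidence that class size is associated with test score.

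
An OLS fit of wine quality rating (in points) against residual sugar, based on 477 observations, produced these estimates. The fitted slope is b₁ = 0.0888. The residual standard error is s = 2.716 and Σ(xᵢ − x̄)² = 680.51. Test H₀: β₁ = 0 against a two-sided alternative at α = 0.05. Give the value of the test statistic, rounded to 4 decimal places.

SE(b₁) = s/√Sₓₓ = 2.716/√680.51 = 0.104115.
t = 0.0888 / 0.104115 = 0.8529.
df = n − 2 = 475.
Two-sided p ≈ 0.3941, which is ≥ 0.05, so fail to reject H₀.
The data do not give significant evidence of an association between residual sugar and wine quality rating.

t = 0.8529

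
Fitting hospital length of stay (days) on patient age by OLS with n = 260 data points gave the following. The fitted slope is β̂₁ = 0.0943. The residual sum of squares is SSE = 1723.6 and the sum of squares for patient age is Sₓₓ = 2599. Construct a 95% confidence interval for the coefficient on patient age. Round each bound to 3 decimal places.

MSE = SSE/(n − 2) = 1723.6/258 = 6.68062.
SE(β̂₁) = √(MSE/Sₓₓ) = √(6.68062/2599) = 0.0506997.
df = n − 2 = 258.
t* = t_{0.025, 258} = 1.969201.
Margin = t* × SE = 1.969201 × 0.0506997 = 0.09984.
CI: 0.0943 ± 0.09984 → (-0.006, 0.194).
With 95% confidence, each one-unit increase in patient age is associated with a change of between -0.006 and 0.194 days in hospital length of stay.

(-0.006, 0.194)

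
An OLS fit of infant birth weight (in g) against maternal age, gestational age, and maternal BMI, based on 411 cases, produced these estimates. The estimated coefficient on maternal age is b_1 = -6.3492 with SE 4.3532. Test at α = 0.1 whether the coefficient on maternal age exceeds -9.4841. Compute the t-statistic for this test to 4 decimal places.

H₀: β₁ = -9.4841 vs H₁: β₁ > -9.4841.
t = (b_1 − β₁⁰)/SE = (-6.3492 − (-9.4841)) / 4.3532 = 0.7201.
df = n − k − 1 = 411 − 3 − 1 = 407.
One-sided p ≈ 0.2359, which is ≥ 0.1, so fail to reject H₀.
The data do not give significant evidence that the true slope on maternal age exceeds -9.4841 g per unit, holding the other predictors fixed.

t = 0.7201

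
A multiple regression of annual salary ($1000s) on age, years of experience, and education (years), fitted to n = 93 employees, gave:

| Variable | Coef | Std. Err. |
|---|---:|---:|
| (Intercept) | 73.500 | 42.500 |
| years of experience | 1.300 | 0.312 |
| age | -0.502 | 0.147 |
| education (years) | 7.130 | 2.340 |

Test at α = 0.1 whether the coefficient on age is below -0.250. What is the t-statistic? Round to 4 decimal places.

Read off: b = -0.502, SE = 0.147 for age.
H₀: β₁ = -0.250 vs H₁: β₁ < -0.250.
t = (-0.502 − (-0.250)) / 0.147 = -1.7143.
df = n − k − 1 = 93 − 3 − 1 = 89.
One-sided p ≈ 0.0450, which is < 0.1, so reject H₀.
There is evidence that the true slope on age is below -0.250 $1000s per unit, holding the other predictors fixed.

t = -1.7143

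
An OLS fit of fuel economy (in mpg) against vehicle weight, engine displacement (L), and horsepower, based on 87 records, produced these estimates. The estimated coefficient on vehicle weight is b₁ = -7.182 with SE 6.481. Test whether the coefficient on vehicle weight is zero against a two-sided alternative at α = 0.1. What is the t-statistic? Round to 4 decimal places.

H₀: β₁ = 0 vs H₁: β₁ ≠ 0.
t = (b₁ − β₁⁰)/SE = -7.182 / 6.481 = -1.1082.
df = n − k − 1 = 87 − 3 − 1 = 83.
Two-sided p ≈ 0.2710, which is ≥ 0.1, so fail to reject H₀.
The data do not give significant evidence of an association between vehicle weight and fuel economy, after adjusting for the other predictors.

t = -1.1082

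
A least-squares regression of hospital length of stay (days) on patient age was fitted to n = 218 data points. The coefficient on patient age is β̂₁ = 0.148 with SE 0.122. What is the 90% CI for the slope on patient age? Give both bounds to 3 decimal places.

df = n − 2 = 218 − 2 = 216.
t* = t_{0.05, 216} = 1.651939.
Margin = t* × SE = 1.651939 × 0.122 = 0.20154.
CI: 0.148 ± 0.20154 → (-0.054, 0.350).
With 90% confidence, each one-unit increase in patient age is associated with a change of between -0.054 and 0.350 days in hospital length of stay.

(-0.054, 0.350)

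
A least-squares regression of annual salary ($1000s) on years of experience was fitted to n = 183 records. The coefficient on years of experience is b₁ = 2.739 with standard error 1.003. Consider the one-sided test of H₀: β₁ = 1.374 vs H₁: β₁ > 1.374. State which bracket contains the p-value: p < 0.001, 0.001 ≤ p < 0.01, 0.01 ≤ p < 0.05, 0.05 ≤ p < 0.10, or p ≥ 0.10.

t = (2.739 − 1.374) / 1.003 = 1.361.
df = n − 2 = 183 − 2 = 181.
One-sided p = P(T_{181} > t) ≈ 0.0876.
So 0.05 ≤ p < 0.10.

0.05 ≤ p < 0.10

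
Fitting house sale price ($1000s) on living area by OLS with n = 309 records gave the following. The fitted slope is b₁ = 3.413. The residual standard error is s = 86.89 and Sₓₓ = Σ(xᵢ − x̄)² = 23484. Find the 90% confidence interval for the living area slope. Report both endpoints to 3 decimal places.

SE(b₁) = s/√Sₓₓ = 86.89/√23484 = 0.567001.
df = n − 2 = 307.
t* = t_{0.05, 307} = 1.649832.
Margin = t* × SE = 1.649832 × 0.567001 = 0.93546.
CI: 3.413 ± 0.93546 → (2.478, 4.348).
With 90% confidence, each one-unit increase in living area is associated with a change of between 2.478 and 4.348 $1000s in house sale price.

(2.478, 4.348)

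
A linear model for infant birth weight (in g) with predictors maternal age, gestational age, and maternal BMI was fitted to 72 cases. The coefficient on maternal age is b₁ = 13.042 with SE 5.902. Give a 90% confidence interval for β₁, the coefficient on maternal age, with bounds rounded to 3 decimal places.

(3.200, 22.884)

df = n − k − 1 = 72 − 3 − 1 = 68.
t* = t_{0.05, 68} = 1.667572.
Margin = t* × SE = 1.667572 × 5.902 = 9.84201.
CI: 13.042 ± 9.84201 → (3.200, 22.884).
With 90% confidence, each one-unit increase in maternal age is associated with a change of between 3.200 and 22.884 g in infant birth weight, holding the other predictors fixed.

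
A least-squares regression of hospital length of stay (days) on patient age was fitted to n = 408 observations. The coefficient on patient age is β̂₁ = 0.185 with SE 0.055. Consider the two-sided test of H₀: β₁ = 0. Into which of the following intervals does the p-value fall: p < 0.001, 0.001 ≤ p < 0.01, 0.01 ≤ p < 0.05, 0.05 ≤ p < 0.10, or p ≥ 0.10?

t = 0.185 / 0.055 = 3.364.
df = n − 2 = 408 − 2 = 406.
Two-sided p = 2·P(T_{406} > |t|) ≈ 0.0008.
So p < 0.001.

p < 0.001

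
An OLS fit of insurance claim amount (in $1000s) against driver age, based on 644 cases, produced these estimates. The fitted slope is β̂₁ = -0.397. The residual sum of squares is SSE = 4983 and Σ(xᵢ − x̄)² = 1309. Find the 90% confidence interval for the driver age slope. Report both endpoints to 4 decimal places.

MSE = SSE/(n − 2) = 4983/642 = 7.76168.
SE(β̂₁) = √(MSE/Sₓₓ) = √(7.76168/1309) = 0.0770031.
df = n − 2 = 642.
t* = t_{0.05, 642} = 1.647231.
Margin = t* × SE = 1.647231 × 0.0770031 = 0.126842.
CI: -0.397 ± 0.126842 → (-0.5238, -0.2702).
With 90% confidence, each one-unit increase in driver age is associated with a change of between -0.5238 and -0.2702 $1000s in insurance claim amount.

(-0.5238, -0.2702)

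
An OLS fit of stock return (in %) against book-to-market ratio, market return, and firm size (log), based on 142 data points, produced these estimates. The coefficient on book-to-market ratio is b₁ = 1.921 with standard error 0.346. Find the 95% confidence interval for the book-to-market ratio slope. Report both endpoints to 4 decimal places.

df = n − k − 1 = 142 − 3 − 1 = 138.
t* = t_{0.025, 138} = 1.977304.
Margin = t* × SE = 1.977304 × 0.346 = 0.684147.
CI: 1.921 ± 0.684147 → (1.2369, 2.6051).
With 95% confidence, each one-unit increase in book-to-market ratio is associated with a change of between 1.2369 and 2.6051 % in stock return, holding the other predictors fixed.

(1.2369, 2.6051)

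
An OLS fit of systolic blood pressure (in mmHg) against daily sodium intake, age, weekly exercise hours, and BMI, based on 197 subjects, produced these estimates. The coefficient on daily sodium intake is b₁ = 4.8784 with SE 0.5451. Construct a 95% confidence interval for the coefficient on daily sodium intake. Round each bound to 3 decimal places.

df = n − k − 1 = 197 − 4 − 1 = 192.
t* = t_{0.025, 192} = 1.972396.
Margin = t* × SE = 1.972396 × 0.5451 = 1.07515.
CI: 4.8784 ± 1.07515 → (3.803, 5.954).
With 95% confidence, each one-unit increase in daily sodium intake is associated with a change of between 3.803 and 5.954 mmHg in systolic blood pressure, holding the other predictors fixed.

(3.803, 5.954)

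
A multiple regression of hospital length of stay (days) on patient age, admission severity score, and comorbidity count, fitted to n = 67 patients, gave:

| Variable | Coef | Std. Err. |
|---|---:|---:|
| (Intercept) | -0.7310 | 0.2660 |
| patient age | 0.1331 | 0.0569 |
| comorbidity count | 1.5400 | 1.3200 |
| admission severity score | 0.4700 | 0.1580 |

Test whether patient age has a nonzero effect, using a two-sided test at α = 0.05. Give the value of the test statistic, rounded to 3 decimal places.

Read off: b = 0.1331, SE = 0.0569 for patient age.
H₀: β₁ = 0 vs H₁: β₁ ≠ 0.
t = 0.1331 / 0.0569 = 2.339.
df = n − k − 1 = 67 − 3 − 1 = 63.
Two-sided p ≈ 0.0225, which is < 0.05, so reject H₀.
There is evidence that patient age is associated with hospital length of stay, holding the other predictors fixed.

t = 2.339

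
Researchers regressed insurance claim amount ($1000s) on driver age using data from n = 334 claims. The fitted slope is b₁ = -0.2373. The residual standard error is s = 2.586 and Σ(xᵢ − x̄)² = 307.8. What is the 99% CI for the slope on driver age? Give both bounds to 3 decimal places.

SE(b₁) = s/√Sₓₓ = 2.586/√307.8 = 0.147399.
df = n − 2 = 332.
t* = t_{0.005, 332} = 2.590719.
Margin = t* × SE = 2.590719 × 0.147399 = 0.38187.
CI: -0.2373 ± 0.38187 → (-0.619, 0.145).
With 99% confidence, each one-unit increase in driver age is associated with a change of between -0.619 and 0.145 $1000s in insurance claim amount.

(-0.619, 0.145)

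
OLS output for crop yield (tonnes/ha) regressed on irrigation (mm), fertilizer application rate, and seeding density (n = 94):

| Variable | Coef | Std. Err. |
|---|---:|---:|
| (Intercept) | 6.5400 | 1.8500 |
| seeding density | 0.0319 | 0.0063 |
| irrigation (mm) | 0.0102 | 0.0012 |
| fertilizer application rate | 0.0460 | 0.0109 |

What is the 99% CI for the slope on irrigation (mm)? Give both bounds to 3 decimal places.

Read off: b = 0.0102, SE = 0.0012 for irrigation (mm).
df = n − k − 1 = 94 − 3 − 1 = 90.
t* = t_{0.005, 90} = 2.631565.
Margin = t* × SE = 2.631565 × 0.0012 = 0.00316.
CI: 0.0102 ± 0.00316 → (0.007, 0.013).

(0.007, 0.013)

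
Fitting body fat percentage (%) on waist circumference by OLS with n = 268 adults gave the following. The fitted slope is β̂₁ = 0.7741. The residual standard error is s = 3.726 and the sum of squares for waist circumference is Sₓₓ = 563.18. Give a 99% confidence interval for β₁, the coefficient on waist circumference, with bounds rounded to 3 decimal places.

(0.367, 1.181)

SE(β̂₁) = s/√Sₓₓ = 3.726/√563.18 = 0.157007.
df = n − 2 = 266.
t* = t_{0.005, 266} = 2.594438.
Margin = t* × SE = 2.594438 × 0.157007 = 0.40735.
CI: 0.7741 ± 0.40735 → (0.367, 1.181).
With 99% confidence, each one-unit increase in waist circumference is associated with a change of between 0.367 and 1.181 % in body fat percentage.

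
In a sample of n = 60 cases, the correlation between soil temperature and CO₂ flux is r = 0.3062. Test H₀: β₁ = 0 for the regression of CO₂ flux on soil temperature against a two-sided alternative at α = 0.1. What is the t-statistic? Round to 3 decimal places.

t = 2.450

t = r·√(n − 2)/√(1 − r²) = 0.3062·√58/√0.906242 = 2.450.
df = n − 2 = 58.
Two-sided p ≈ 0.0173, which is < 0.1, so reject H₀.
There is evidence of a linear association between soil temperature and CO₂ flux.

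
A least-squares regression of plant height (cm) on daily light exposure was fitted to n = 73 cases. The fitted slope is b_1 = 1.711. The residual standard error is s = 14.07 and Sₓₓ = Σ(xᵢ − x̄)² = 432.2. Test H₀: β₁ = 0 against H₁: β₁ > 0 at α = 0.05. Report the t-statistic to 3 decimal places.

SE(b_1) = s/√Sₓₓ = 14.07/√432.2 = 0.676787.
t = 1.711 / 0.676787 = 2.528.
df = n − 2 = 71.
One-sided p ≈ 0.0068, which is < 0.05, so reject H₀.
There is evidence that the true slope on daily light exposure is positive.

t = 2.528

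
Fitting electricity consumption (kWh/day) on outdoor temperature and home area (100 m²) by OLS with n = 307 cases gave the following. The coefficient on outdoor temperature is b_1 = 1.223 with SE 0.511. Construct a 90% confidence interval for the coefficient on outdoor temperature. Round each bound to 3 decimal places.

(0.380, 2.066)

df = n − k − 1 = 307 − 2 − 1 = 304.
t* = t_{0.05, 304} = 1.649881.
Margin = t* × SE = 1.649881 × 0.511 = 0.84309.
CI: 1.223 ± 0.84309 → (0.380, 2.066).
With 90% confidence, each one-unit increase in outdoor temperature is associated with a change of between 0.380 and 2.066 kWh/day in electricity consumption, holding the other predictors fixed.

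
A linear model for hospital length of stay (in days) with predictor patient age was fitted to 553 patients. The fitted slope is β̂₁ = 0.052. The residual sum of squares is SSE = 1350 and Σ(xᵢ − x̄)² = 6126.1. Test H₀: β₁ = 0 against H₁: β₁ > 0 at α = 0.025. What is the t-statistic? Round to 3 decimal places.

t = 2.600

MSE = SSE/(n − 2) = 1350/551 = 2.45009.
SE(β̂₁) = √(MSE/Sₓₓ) = √(2.45009/6126.1) = 0.0199986.
t = 0.052 / 0.0199986 = 2.600.
df = n − 2 = 551.
One-sided p ≈ 0.0048, which is < 0.025, so reject H₀.
There is evidence that the true slope on patient age is positive.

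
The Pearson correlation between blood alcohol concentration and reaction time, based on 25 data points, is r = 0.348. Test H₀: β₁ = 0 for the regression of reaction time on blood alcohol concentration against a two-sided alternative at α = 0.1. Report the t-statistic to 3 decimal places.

t = r·√(n − 2)/√(1 − r²) = 0.348·√23/√0.878896 = 1.780.
df = n − 2 = 23.
Two-sided p ≈ 0.0883, which is < 0.1, so reject H₀.
There is evidence of a linear association between blood alcohol concentration and reaction time.

t = 1.780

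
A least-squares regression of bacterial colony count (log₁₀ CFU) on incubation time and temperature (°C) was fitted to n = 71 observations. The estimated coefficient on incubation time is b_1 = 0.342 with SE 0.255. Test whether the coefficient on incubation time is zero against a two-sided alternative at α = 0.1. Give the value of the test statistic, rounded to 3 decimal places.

t = 1.341

H₀: β₁ = 0 vs H₁: β₁ ≠ 0.
t = (b_1 − β₁⁰)/SE = 0.342 / 0.255 = 1.341.
df = n − k − 1 = 71 − 2 − 1 = 68.
Two-sided p ≈ 0.1843, which is ≥ 0.1, so fail to reject H₀.
The data do not give significant evidence of an association between incubation time and bacterial colony count, after adjusting for the other predictors.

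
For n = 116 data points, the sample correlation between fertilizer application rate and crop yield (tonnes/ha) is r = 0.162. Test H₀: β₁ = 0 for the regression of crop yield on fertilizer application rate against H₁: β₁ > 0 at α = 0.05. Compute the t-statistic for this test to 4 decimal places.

t = r·√(n − 2)/√(1 − r²) = 0.162·√114/√0.973756 = 1.7528.
df = n − 2 = 114.
One-sided p ≈ 0.0412, which is < 0.05, so reject H₀.
There is evidence of a linear association between fertilizer application rate and crop yield.

t = 1.7528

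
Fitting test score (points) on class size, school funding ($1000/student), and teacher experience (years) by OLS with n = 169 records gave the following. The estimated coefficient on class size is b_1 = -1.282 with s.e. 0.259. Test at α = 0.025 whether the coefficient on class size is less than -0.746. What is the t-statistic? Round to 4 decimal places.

H₀: β₁ = -0.746 vs H₁: β₁ < -0.746.
t = (b_1 − β₁⁰)/SE = (-1.282 − (-0.746)) / 0.259 = -2.0695.
df = n − k − 1 = 169 − 3 − 1 = 165.
One-sided p ≈ 0.0200, which is < 0.025, so reject H₀.
There is evidence that the true slope on class size is below -0.746 points per unit, holding the other predictors fixed.

t = -2.0695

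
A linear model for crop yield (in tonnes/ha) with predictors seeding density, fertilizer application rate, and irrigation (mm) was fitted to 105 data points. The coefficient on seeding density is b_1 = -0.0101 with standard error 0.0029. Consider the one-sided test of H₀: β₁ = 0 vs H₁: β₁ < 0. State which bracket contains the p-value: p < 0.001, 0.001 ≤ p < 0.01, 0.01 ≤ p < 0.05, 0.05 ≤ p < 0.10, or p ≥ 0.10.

t = -0.0101 / 0.0029 = -3.483.
df = n − k − 1 = 105 − 3 − 1 = 101.
One-sided p = P(T_{101} < t) ≈ 0.0004.
So p < 0.001.

p < 0.001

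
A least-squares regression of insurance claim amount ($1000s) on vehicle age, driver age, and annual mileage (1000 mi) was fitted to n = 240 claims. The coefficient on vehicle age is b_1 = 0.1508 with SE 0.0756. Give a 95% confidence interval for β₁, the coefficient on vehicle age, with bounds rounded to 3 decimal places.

df = n − k − 1 = 240 − 3 − 1 = 236.
t* = t_{0.025, 236} = 1.970067.
Margin = t* × SE = 1.970067 × 0.0756 = 0.14894.
CI: 0.1508 ± 0.14894 → (0.002, 0.300).
With 95% confidence, each one-unit increase in vehicle age is associated with a change of between 0.002 and 0.300 $1000s in insurance claim amount, holding the other predictors fixed.

(0.002, 0.300)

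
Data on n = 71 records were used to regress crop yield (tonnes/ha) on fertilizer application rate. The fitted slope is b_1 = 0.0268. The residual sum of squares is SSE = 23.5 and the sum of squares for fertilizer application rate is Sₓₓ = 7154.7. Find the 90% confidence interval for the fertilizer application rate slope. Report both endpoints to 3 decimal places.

MSE = SSE/(n − 2) = 23.5/69 = 0.34058.
SE(b_1) = √(MSE/Sₓₓ) = √(0.34058/7154.7) = 0.00689944.
df = n − 2 = 69.
t* = t_{0.05, 69} = 1.667239.
Margin = t* × SE = 1.667239 × 0.00689944 = 0.01150.
CI: 0.0268 ± 0.01150 → (0.015, 0.038).
With 90% confidence, each one-unit increase in fertilizer application rate is associated with a change of between 0.015 and 0.038 tonnes/ha in crop yield.

(0.015, 0.038)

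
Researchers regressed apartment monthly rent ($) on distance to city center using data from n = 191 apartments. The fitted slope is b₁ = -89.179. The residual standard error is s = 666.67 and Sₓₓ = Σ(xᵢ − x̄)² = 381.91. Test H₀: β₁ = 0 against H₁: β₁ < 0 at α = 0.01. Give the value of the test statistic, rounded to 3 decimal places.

SE(b₁) = s/√Sₓₓ = 666.67/√381.91 = 34.1138.
t = -89.179 / 34.1138 = -2.614.
df = n − 2 = 189.
One-sided p ≈ 0.0048, which is < 0.01, so reject H₀.
There is evidence that the true slope on distance to city center is negative.

t = -2.614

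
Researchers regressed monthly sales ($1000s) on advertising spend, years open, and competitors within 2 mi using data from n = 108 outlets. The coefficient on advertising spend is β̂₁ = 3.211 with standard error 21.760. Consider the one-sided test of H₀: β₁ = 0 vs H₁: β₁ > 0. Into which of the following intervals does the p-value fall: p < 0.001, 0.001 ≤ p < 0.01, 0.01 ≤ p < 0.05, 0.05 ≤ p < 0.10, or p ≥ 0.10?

p ≥ 0.10

t = 3.211 / 21.760 = 0.148.
df = n − k − 1 = 108 − 3 − 1 = 104.
One-sided p = P(T_{104} > t) ≈ 0.4415.
So p ≥ 0.10.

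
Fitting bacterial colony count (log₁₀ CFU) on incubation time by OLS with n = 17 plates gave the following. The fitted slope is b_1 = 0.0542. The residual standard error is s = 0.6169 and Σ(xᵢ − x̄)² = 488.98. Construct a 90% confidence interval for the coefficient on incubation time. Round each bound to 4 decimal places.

SE(b_1) = s/√Sₓₓ = 0.6169/√488.98 = 0.0278978.
df = n − 2 = 15.
t* = t_{0.05, 15} = 1.75305.
Margin = t* × SE = 1.75305 × 0.0278978 = 0.048906.
CI: 0.0542 ± 0.048906 → (0.0053, 0.1031).
With 90% confidence, each one-unit increase in incubation time is associated with a change of between 0.0053 and 0.1031 log₁₀ CFU in bacterial colony count.

(0.0053, 0.1031)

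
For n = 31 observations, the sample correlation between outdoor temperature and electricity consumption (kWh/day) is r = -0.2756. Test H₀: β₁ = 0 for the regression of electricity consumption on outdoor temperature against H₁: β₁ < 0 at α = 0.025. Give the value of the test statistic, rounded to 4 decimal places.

t = r·√(n − 2)/√(1 − r²) = -0.2756·√29/√0.924045 = -1.5439.
df = n − 2 = 29.
One-sided p ≈ 0.0667, which is ≥ 0.025, so fail to reject H₀.
The data do not give significant evidence of a linear association between outdoor temperature and electricity consumption.

t = -1.5439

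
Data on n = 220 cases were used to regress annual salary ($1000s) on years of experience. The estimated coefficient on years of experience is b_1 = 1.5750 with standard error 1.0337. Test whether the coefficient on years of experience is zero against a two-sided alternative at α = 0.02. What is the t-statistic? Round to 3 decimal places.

t = 1.524

H₀: β₁ = 0 vs H₁: β₁ ≠ 0.
t = (b_1 − β₁⁰)/SE = 1.5750 / 1.0337 = 1.524.
df = n − 2 = 220 − 2 = 218.
Two-sided p ≈ 0.1290, which is ≥ 0.02, so fail to reject H₀.
The data do not give significant evidence of an association between years of experience and annual salary.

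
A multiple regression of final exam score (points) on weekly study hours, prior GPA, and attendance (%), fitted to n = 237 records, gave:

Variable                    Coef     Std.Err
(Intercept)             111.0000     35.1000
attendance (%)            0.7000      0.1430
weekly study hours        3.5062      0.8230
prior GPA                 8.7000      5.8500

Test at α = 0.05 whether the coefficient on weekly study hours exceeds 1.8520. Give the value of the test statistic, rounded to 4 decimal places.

Read off: b = 3.5062, SE = 0.8230 for weekly study hours.
H₀: β₁ = 1.8520 vs H₁: β₁ > 1.8520.
t = (3.5062 − 1.8520) / 0.8230 = 2.0100.
df = n − k − 1 = 237 − 3 − 1 = 233.
One-sided p ≈ 0.0228, which is < 0.05, so reject H₀.
There is evidence that the true slope on weekly study hours exceeds 1.8520 points per unit, holding the other predictors fixed.

t = 2.0100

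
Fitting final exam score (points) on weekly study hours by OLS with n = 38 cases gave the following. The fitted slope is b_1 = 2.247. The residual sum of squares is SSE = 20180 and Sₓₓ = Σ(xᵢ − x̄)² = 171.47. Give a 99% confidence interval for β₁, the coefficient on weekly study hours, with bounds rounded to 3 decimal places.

MSE = SSE/(n − 2) = 20180/36 = 560.556.
SE(b_1) = √(MSE/Sₓₓ) = √(560.556/171.47) = 1.80807.
df = n − 2 = 36.
t* = t_{0.005, 36} = 2.719485.
Margin = t* × SE = 2.719485 × 1.80807 = 4.91702.
CI: 2.247 ± 4.91702 → (-2.670, 7.164).
With 99% confidence, each one-unit increase in weekly study hours is associated with a change of between -2.670 and 7.164 points in final exam score.

(-2.670, 7.164)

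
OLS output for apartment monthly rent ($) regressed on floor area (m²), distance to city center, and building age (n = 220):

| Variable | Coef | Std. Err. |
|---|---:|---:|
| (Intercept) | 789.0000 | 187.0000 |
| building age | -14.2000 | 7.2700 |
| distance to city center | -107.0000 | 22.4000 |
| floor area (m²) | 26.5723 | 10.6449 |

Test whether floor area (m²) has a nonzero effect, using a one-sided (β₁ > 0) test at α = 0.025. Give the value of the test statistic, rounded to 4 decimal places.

Read off: b = 26.5723, SE = 10.6449 for floor area (m²).
H₀: β₁ = 0 vs H₁: β₁ > 0.
t = 26.5723 / 10.6449 = 2.4962.
df = n − k − 1 = 220 − 3 − 1 = 216.
One-sided p ≈ 0.0066, which is < 0.025, so reject H₀.
There is evidence that the true slope on floor area (m²) is positive, holding the other predictors fixed.

t = 2.4962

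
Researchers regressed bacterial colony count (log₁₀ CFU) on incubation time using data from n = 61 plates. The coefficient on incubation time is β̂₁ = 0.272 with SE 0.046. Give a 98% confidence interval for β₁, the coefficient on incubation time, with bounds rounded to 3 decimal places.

df = n − 2 = 61 − 2 = 59.
t* = t_{0.01, 59} = 2.391229.
Margin = t* × SE = 2.391229 × 0.046 = 0.11000.
CI: 0.272 ± 0.11000 → (0.162, 0.382).
With 98% confidence, each one-unit increase in incubation time is associated with a change of between 0.162 and 0.382 log₁₀ CFU in bacterial colony count.

(0.162, 0.382)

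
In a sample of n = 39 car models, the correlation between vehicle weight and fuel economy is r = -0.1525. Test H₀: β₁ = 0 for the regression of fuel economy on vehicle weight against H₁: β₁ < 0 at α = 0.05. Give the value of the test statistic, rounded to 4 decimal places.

t = -0.9386

t = r·√(n − 2)/√(1 − r²) = -0.1525·√37/√0.976744 = -0.9386.
df = n − 2 = 37.
One-sided p ≈ 0.1770, which is ≥ 0.05, so fail to reject H₀.
The data do not give significant evidence of a linear association between vehicle weight and fuel economy.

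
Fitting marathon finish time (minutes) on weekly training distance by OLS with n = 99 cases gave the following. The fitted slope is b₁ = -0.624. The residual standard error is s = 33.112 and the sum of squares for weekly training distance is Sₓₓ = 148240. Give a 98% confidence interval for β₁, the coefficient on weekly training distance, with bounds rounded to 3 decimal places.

SE(b₁) = s/√Sₓₓ = 33.112/√148240 = 0.0860008.
df = n − 2 = 97.
t* = t_{0.01, 97} = 2.365407.
Margin = t* × SE = 2.365407 × 0.0860008 = 0.20343.
CI: -0.624 ± 0.20343 → (-0.827, -0.421).
With 98% confidence, each one-unit increase in weekly training distance is associated with a change of between -0.827 and -0.421 minutes in marathon finish time.

(-0.827, -0.421)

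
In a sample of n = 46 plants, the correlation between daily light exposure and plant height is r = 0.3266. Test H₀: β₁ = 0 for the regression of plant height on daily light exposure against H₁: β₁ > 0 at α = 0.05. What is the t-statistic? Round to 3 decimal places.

t = 2.292

t = r·√(n − 2)/√(1 − r²) = 0.3266·√44/√0.893332 = 2.292.
df = n − 2 = 44.
One-sided p ≈ 0.0134, which is < 0.05, so reject H₀.
There is evidence of a linear association between daily light exposure and plant height.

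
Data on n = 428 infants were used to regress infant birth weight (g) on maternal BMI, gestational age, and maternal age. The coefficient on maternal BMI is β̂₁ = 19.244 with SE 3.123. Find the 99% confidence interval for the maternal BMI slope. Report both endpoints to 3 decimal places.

(11.163, 27.325)

df = n − k − 1 = 428 − 3 − 1 = 424.
t* = t_{0.005, 424} = 2.587474.
Margin = t* × SE = 2.587474 × 3.123 = 8.08068.
CI: 19.244 ± 8.08068 → (11.163, 27.325).
With 99% confidence, each one-unit increase in maternal BMI is associated with a change of between 11.163 and 27.325 g in infant birth weight, holding the other predictors fixed.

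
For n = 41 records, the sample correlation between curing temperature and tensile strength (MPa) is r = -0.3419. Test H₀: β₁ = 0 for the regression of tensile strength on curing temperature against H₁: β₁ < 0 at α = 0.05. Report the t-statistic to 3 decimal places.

t = -2.272

t = r·√(n − 2)/√(1 − r²) = -0.3419·√39/√0.883104 = -2.272.
df = n − 2 = 39.
One-sided p ≈ 0.0143, which is < 0.05, so reject H₀.
There is evidence of a linear association between curing temperature and tensile strength.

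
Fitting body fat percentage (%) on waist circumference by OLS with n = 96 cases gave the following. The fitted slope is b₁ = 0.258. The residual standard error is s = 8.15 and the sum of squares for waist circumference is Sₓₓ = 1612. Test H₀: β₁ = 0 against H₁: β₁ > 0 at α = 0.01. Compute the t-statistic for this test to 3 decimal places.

t = 1.271

SE(b₁) = s/√Sₓₓ = 8.15/√1612 = 0.20299.
t = 0.258 / 0.20299 = 1.271.
df = n − 2 = 94.
One-sided p ≈ 0.1034, which is ≥ 0.01, so fail to reject H₀.
The data do not give significant evidence that the true slope on waist circumference is positive.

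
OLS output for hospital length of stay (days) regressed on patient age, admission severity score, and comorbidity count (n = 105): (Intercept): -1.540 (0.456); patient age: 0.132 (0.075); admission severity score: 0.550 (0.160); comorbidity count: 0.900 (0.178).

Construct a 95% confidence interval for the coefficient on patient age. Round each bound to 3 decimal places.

(-0.017, 0.281)

Read off: b = 0.132, SE = 0.075 for patient age.
df = n − k − 1 = 105 − 3 − 1 = 101.
t* = t_{0.025, 101} = 1.983731.
Margin = t* × SE = 1.983731 × 0.075 = 0.14878.
CI: 0.132 ± 0.14878 → (-0.017, 0.281).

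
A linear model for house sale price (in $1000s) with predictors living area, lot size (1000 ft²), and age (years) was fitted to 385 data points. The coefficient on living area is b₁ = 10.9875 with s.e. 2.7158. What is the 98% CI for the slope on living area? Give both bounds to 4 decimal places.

df = n − k − 1 = 385 − 3 − 1 = 381.
t* = t_{0.01, 381} = 2.336175.
Margin = t* × SE = 2.336175 × 2.7158 = 6.344584.
CI: 10.9875 ± 6.344584 → (4.6429, 17.3321).
With 98% confidence, each one-unit increase in living area is associated with a change of between 4.6429 and 17.3321 $1000s in house sale price, holding the other predictors fixed.

(4.6429, 17.3321)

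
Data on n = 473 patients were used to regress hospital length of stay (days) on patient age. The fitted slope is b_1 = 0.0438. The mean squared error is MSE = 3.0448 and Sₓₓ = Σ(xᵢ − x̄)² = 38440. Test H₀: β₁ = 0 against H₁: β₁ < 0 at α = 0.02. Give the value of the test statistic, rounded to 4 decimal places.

t = 4.9214

SE(b_1) = √(MSE/Sₓₓ) = √(3.0448/38440) = 0.00889995.
t = 0.0438 / 0.00889995 = 4.9214.
df = n − 2 = 471.
One-sided p ≈ 1.0000, which is ≥ 0.02, so fail to reject H₀.
The data do not give significant evidence that the true slope on patient age is negative.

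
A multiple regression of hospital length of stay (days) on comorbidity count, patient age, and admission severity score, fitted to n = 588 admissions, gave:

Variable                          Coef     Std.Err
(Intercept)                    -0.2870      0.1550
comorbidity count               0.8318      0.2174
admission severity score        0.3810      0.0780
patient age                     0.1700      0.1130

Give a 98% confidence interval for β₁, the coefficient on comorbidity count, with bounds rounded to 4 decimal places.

Read off: b = 0.8318, SE = 0.2174 for comorbidity count.
df = n − k − 1 = 588 − 3 − 1 = 584.
t* = t_{0.01, 584} = 2.33275.
Margin = t* × SE = 2.33275 × 0.2174 = 0.507140.
CI: 0.8318 ± 0.507140 → (0.3247, 1.3389).

(0.3247, 1.3389)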